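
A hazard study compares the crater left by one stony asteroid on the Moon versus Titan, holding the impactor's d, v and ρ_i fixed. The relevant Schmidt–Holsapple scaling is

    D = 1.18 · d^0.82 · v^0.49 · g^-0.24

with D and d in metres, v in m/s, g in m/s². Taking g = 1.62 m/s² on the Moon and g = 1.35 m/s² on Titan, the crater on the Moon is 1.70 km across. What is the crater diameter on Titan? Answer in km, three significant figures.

All impactor-dependent factors cancel in the ratio, leaving D_Titan/D_Moon = (g_Titan/g_Moon)^-0.24.
(1.35/1.62)^-0.24 = 0.8333^-0.24 = 1.045
D_Titan = 1.045 × 1.70 km = 1.78 km

D ≈ 1.78 km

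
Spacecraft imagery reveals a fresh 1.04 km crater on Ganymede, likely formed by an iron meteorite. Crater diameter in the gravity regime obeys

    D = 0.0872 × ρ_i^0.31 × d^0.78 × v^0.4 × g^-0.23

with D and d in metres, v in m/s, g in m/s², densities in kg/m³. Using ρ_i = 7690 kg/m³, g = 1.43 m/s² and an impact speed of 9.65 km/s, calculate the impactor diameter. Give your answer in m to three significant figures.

Rearranging for d: d = [D / (0.0872 · 7690^0.31 · 9650^0.4 · 1.43^-0.23)]^(1/0.78).
D = 1040 m.
7690^0.31 = 16.02
9650^0.4 = 39.25
1.43^-0.23 = 0.9210
Denominator = 0.0872 × 16.02 × 39.25 × 0.9210 = 50.50
D / 50.50 = 1040 / 50.50 = 20.59
d = 20.59^(1/0.78) = 20.59^1.2821 = 48.33 m

d ≈ 48.3 m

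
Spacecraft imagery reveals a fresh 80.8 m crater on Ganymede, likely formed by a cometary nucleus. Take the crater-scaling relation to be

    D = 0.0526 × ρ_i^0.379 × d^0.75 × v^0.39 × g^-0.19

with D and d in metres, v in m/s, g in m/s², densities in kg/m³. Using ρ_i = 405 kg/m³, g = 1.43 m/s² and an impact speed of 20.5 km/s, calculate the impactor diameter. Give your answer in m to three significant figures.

Rearranging for d: d = [D / (0.0526 · 405^0.379 · 20500^0.39 · 1.43^-0.19)]^(1/0.75).
405^0.379 = 9.733
20500^0.39 = 48.04
1.43^-0.19 = 0.9343
Denominator = 0.0526 × 9.733 × 48.04 × 0.9343 = 22.98
D / 22.98 = 80.8 / 22.98 = 3.516
d = 3.516^(1/0.75) = 3.516^1.3333 = 5.346 m

d ≈ 5.35 m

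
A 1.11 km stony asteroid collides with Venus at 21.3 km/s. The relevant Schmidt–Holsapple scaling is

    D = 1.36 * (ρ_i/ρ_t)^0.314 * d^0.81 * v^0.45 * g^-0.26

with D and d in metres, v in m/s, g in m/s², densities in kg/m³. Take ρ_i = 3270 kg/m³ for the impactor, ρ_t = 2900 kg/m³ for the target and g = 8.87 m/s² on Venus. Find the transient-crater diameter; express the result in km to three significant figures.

D ≈ 20.8 km

In SI units: d = 1110 m, v = 21300 m/s.
(ρ_i/ρ_t)^0.314 = (3270/2900)^0.314 = 1.038
d^0.81 = 1110^0.81 = 292.9
v^0.45 = 21300^0.45 = 88.67
g^-0.26 = 8.87^-0.26 = 0.5669
D = 1.36 × 1.038 × 292.9 × 88.67 × 0.5669 = 20784 m
   = 20.78 km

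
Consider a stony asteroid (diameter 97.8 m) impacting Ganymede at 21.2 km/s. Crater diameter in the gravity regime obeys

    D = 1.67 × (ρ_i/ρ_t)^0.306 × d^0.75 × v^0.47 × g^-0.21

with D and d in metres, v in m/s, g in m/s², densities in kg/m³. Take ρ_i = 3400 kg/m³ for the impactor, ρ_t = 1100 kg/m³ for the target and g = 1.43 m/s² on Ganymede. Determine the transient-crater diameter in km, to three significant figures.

D ≈ 7.35 km

In SI units: v = 21200 m/s.
(ρ_i/ρ_t)^0.306 = (3400/1100)^0.306 = 1.412
d^0.75 = 97.8^0.75 = 31.10
v^0.47 = 21200^0.47 = 108.0
g^-0.21 = 1.43^-0.21 = 0.9276
D = 1.67 × 1.412 × 31.10 × 108.0 × 0.9276 = 7347 m
   = 7.347 km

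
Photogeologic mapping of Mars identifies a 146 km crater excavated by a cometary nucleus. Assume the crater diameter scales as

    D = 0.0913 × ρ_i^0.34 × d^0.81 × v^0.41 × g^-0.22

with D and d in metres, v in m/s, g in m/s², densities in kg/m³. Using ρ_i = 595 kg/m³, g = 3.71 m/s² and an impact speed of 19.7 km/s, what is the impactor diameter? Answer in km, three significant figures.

d ≈ 29.9 km

Rearranging for d: d = [D / (0.0913 · 595^0.34 · 19700^0.41 · 3.71^-0.22)]^(1/0.81).
D = 146000 m.
595^0.34 = 8.777
19700^0.41 = 57.64
3.71^-0.22 = 0.7494
Denominator = 0.0913 × 8.777 × 57.64 × 0.7494 = 34.61
D / 34.61 = 146000 / 34.61 = 4218
d = 4218^(1/0.81) = 4218^1.2346 = 29892 m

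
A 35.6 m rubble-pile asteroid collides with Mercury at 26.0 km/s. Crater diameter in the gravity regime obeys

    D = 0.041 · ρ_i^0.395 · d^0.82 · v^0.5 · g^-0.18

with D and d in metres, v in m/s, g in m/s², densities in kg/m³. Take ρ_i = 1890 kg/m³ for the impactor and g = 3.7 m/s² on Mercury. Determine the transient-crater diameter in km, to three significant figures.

D ≈ 1.92 km

In SI units: v = 26000 m/s.
ρ_i^0.395 = 1890^0.395 = 19.69
d^0.82 = 35.6^0.82 = 18.71
v^0.5 = 26000^0.5 = 161.2
g^-0.18 = 3.7^-0.18 = 0.7902
D = 0.041 × 19.69 × 18.71 × 161.2 × 0.7902 = 1924 m
   = 1.924 km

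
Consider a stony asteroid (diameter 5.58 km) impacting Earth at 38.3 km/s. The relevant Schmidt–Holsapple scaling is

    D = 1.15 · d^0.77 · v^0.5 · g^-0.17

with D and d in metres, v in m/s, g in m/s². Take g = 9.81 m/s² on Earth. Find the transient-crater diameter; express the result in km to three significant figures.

In SI units: d = 5580 m, v = 38300 m/s.
d^0.77 = 5580^0.77 = 767.2
v^0.5 = 38300^0.5 = 195.7
g^-0.17 = 9.81^-0.17 = 0.6783
D = 1.15 × 767.2 × 195.7 × 0.6783 = 1.171 × 10^5 m
   = 117.1 km

D ≈ 117 km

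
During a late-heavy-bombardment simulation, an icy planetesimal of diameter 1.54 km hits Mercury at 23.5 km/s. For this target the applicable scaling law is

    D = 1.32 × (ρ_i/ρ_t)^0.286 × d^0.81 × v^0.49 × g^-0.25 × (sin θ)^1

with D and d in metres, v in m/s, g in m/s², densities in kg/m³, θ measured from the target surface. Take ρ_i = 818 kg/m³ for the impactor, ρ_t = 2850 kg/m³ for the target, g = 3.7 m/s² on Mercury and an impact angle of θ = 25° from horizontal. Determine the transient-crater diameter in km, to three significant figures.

D ≈ 14.9 km

In SI units: d = 1540 m, v = 23500 m/s.
(ρ_i/ρ_t)^0.286 = (818/2850)^0.286 = 0.6998
d^0.81 = 1540^0.81 = 381.8
v^0.49 = 23500^0.49 = 138.6
g^-0.25 = 3.7^-0.25 = 0.7210
(sin 25°)^1 = 0.4226^1 = 0.4226
D = 1.32 × 0.6998 × 381.8 × 138.6 × 0.7210 × 0.4226 = 14894 m
   = 14.89 km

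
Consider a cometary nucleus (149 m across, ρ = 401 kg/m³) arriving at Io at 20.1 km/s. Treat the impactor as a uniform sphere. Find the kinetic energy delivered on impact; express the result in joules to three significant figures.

E ≈ 1.40 × 10^17 J

v = 20100 m/s.
Mass m = (π/6) ρ d³ = (π/6) × 401 × (149)³ = 6.945 × 10^8 kg
E = ½ m v² = 0.5 × 6.945 × 10^8 × (20100)² = 1.403 × 10^17 J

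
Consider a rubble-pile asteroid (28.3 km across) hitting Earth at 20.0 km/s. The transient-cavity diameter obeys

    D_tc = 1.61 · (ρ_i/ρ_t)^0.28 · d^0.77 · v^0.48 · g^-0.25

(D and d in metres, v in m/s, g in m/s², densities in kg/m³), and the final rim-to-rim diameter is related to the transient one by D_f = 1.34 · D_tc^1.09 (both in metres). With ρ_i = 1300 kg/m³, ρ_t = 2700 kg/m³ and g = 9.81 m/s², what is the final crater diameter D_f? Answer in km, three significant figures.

In SI: d = 28300 m, v = 20000 m/s.
(ρ_i/ρ_t)^0.28 = (1300/2700)^0.28 = 0.8149
d^0.77 = 28300^0.77 = 2678
v^0.48 = 20000^0.48 = 116.0
g^-0.25 = 9.81^-0.25 = 0.5650
D_tc = 1.61 × 0.8149 × 2678 × 116.0 × 0.5650 = 2.303 × 10^5 m
D_f = 1.34 × (2.303 × 10^5)^1.09 = 9.376 × 10^5 m
     = 937.6 km

D_f ≈ 938 km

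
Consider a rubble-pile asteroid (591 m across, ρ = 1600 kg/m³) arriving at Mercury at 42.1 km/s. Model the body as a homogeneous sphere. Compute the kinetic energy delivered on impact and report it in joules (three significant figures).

v = 42100 m/s.
Mass m = (π/6) ρ d³ = (π/6) × 1600 × (591)³ = 1.729 × 10^11 kg
E = ½ m v² = 0.5 × 1.729 × 10^11 × (42100)² = 1.532 × 10^20 J

E ≈ 1.53 × 10^20 J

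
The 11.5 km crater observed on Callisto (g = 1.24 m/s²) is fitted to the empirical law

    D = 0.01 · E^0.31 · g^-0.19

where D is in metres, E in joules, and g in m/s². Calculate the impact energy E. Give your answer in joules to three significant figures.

Rearranging: E = [D / (0.01 · g^-0.19)]^(1/0.31).
D = 11500 m.
g^-0.19 = 1.24^-0.19 = 0.9600
D / (0.01 × 0.9600) = 11500 / (9.600 × 10^-3) = 1.198 × 10^6
E = (1.198 × 10^6)^3.2258 = 4.054 × 10^19 J

E ≈ 4.05 × 10^19 J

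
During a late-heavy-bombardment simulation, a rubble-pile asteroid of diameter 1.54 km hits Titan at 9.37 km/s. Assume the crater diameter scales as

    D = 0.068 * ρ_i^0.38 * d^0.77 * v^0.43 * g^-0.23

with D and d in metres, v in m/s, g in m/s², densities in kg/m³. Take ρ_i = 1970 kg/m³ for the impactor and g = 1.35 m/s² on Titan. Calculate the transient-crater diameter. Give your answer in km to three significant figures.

In SI units: d = 1540 m, v = 9370 m/s.
ρ_i^0.38 = 1970^0.38 = 17.86
d^0.77 = 1540^0.77 = 284.7
v^0.43 = 9370^0.43 = 51.03
g^-0.23 = 1.35^-0.23 = 0.9333
D = 0.068 × 17.86 × 284.7 × 51.03 × 0.9333 = 16467 m
   = 16.47 km

D ≈ 16.5 km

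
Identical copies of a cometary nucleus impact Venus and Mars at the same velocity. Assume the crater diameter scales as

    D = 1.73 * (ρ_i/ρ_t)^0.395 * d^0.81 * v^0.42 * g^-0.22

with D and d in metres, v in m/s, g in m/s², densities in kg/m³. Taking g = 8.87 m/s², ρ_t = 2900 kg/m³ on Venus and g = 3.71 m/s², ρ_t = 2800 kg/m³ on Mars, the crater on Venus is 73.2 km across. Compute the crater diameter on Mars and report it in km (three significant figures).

D ≈ 89.9 km

The impactor-only factors (d, v, ρ_i) cancel in the ratio, leaving D_Mars/D_Venus = (g_Mars/g_Venus)^-0.22 · (ρ_t,Venus/ρ_t,Mars)^0.395.
(3.71/8.87)^-0.22 = 0.4183^-0.22 = 1.211
(2900/2800)^0.395 = 1.036^0.395 = 1.014
Ratio = 1.211 × 1.014 = 1.228
D_Mars = 1.228 × 73.2 km = 89.9 km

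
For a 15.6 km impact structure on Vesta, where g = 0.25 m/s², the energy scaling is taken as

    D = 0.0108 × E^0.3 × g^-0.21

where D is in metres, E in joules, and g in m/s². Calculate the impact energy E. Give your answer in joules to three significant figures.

Rearranging: E = [D / (0.0108 · g^-0.21)]^(1/0.3).
D = 15600 m.
g^-0.21 = 0.25^-0.21 = 1.338
D / (0.0108 × 1.338) = 15600 / (0.01445) = 1.080 × 10^6
E = (1.080 × 10^6)^3.3333 = 1.292 × 10^20 J

E ≈ 1.29 × 10^20 J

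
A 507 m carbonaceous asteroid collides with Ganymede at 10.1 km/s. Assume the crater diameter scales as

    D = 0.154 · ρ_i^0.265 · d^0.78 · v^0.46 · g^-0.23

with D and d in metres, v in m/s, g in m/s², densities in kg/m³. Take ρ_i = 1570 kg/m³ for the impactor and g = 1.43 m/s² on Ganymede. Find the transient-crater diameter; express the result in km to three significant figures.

D ≈ 8.92 km

In SI units: v = 10100 m/s.
ρ_i^0.265 = 1570^0.265 = 7.029
d^0.78 = 507^0.78 = 128.8
v^0.46 = 10100^0.46 = 69.50
g^-0.23 = 1.43^-0.23 = 0.9210
D = 0.154 × 7.029 × 128.8 × 69.50 × 0.9210 = 8924 m
   = 8.924 km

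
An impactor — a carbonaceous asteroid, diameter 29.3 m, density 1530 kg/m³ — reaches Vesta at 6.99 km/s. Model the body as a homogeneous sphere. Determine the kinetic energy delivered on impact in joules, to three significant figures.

E ≈ 4.92 × 10^14 J

v = 6990 m/s.
Mass m = (π/6) ρ d³ = (π/6) × 1530 × (29.3)³ = 2.015 × 10^7 kg
E = ½ m v² = 0.5 × 2.015 × 10^7 × (6990)² = 4.923 × 10^14 J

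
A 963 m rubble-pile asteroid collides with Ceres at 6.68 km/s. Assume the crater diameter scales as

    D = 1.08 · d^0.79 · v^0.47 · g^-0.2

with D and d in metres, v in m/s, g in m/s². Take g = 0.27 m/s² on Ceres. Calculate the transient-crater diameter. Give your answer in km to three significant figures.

In SI units: v = 6680 m/s.
d^0.79 = 963^0.79 = 227.5
v^0.47 = 6680^0.47 = 62.75
g^-0.2 = 0.27^-0.2 = 1.299
D = 1.08 × 227.5 × 62.75 × 1.299 = 20028 m
   = 20.03 km

D ≈ 20.0 km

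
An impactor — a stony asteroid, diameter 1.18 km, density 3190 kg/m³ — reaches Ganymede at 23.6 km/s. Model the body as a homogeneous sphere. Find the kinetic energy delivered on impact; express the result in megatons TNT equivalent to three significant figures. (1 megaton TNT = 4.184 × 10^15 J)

E ≈ 1.83 × 10^5 Mt TNT

d = 1180 m; v = 23600 m/s.
Mass m = (π/6) ρ d³ = (π/6) × 3190 × (1180)³ = 2.744 × 10^12 kg
E = ½ m v² = 0.5 × 2.744 × 10^12 × (23600)² = 7.641 × 10^20 J
   = 7.641 × 10^20 / 4.184×10^15 = 1.826 × 10^5 Mt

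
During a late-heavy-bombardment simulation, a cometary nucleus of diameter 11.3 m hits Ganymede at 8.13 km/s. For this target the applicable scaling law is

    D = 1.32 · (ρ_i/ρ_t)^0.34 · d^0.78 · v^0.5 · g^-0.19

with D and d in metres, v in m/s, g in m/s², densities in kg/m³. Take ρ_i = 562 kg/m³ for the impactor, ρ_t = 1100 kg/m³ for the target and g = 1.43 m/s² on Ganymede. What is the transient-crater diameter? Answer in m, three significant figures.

D ≈ 587 m

In SI units: v = 8130 m/s.
(ρ_i/ρ_t)^0.34 = (562/1100)^0.34 = 0.7959
d^0.78 = 11.3^0.78 = 6.628
v^0.5 = 8130^0.5 = 90.17
g^-0.19 = 1.43^-0.19 = 0.9343
D = 1.32 × 0.7959 × 6.628 × 90.17 × 0.9343 = 586.6 m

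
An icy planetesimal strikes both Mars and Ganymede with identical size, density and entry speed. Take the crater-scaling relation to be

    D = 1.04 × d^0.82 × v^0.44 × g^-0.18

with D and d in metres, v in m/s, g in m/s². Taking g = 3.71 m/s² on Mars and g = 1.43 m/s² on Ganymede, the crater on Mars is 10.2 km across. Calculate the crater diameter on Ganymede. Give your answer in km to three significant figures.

D ≈ 12.1 km

All impactor-dependent factors cancel in the ratio, leaving D_Ganymede/D_Mars = (g_Ganymede/g_Mars)^-0.18.
(1.43/3.71)^-0.18 = 0.3854^-0.18 = 1.187
D_Ganymede = 1.187 × 10.2 km = 12.1 km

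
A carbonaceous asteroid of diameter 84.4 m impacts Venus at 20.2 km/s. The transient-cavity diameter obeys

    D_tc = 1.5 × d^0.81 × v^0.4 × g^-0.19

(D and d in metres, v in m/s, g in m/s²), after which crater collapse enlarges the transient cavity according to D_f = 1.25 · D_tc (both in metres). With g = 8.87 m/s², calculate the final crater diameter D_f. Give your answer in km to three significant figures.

v = 20200 m/s.
d^0.81 = 84.4^0.81 = 36.34
v^0.4 = 20200^0.4 = 52.74
g^-0.19 = 8.87^-0.19 = 0.6605
D_tc = 1.5 × 36.34 × 52.74 × 0.6605 = 1899 m
D_f = 1.25 × 1899 = 2374 m
     = 2.374 km

D_f ≈ 2.37 km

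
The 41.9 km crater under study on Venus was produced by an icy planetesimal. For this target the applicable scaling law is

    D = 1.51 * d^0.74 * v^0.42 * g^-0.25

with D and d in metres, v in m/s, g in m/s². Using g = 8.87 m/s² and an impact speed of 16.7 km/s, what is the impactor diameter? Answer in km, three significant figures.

d ≈ 8.47 km

Rearranging for d: d = [D / (1.51 · 16700^0.42 · 8.87^-0.25)]^(1/0.74).
D = 41900 m.
16700^0.42 = 59.37
8.87^-0.25 = 0.5795
Denominator = 1.51 × 59.37 × 0.5795 = 51.95
D / 51.95 = 41900 / 51.95 = 806.5
d = 806.5^(1/0.74) = 806.5^1.3514 = 8472 m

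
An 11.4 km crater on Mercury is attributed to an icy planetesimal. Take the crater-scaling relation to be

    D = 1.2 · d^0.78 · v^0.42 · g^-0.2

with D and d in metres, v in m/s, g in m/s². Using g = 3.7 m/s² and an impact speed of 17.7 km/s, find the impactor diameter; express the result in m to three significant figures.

Rearranging for d: d = [D / (1.2 · 17700^0.42 · 3.7^-0.2)]^(1/0.78).
D = 11400 m.
17700^0.42 = 60.83
3.7^-0.2 = 0.7698
Denominator = 1.2 × 60.83 × 0.7698 = 56.19
D / 56.19 = 11400 / 56.19 = 202.9
d = 202.9^(1/0.78) = 202.9^1.2821 = 908.2 m

d ≈ 908 m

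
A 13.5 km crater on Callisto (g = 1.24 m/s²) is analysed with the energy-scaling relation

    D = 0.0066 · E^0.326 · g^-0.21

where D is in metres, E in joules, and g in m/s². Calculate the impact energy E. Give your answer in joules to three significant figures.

E ≈ 2.62 × 10^19 J

Rearranging: E = [D / (0.0066 · g^-0.21)]^(1/0.326).
D = 13500 m.
g^-0.21 = 1.24^-0.21 = 0.9558
D / (0.0066 × 0.9558) = 13500 / (6.308 × 10^-3) = 2.140 × 10^6
E = (2.140 × 10^6)^3.0675 = 2.621 × 10^19 J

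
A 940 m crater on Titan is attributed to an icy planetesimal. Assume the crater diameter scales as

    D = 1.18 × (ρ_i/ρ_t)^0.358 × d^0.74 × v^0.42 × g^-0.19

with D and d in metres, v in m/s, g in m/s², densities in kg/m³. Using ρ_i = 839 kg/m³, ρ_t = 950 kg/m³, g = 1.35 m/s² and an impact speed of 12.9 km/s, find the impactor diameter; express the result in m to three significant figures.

d ≈ 44.4 m

Rearranging for d: d = [D / (1.18 · (839/950)^0.358 · 12900^0.42 · 1.35^-0.19)]^(1/0.74).
(839/950)^0.358 = 0.9565
12900^0.42 = 53.27
1.35^-0.19 = 0.9446
Denominator = 1.18 × 0.9565 × 53.27 × 0.9446 = 56.79
D / 56.79 = 940 / 56.79 = 16.55
d = 16.55^(1/0.74) = 16.55^1.3514 = 44.37 m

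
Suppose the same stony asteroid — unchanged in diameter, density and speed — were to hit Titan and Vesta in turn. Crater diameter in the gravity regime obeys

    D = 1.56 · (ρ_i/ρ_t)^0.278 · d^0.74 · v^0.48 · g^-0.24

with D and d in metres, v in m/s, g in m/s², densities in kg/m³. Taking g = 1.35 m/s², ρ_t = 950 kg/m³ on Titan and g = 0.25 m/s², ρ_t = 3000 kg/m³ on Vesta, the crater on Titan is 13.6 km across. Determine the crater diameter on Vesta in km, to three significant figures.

The impactor-only factors (d, v, ρ_i) cancel in the ratio, leaving D_Vesta/D_Titan = (g_Vesta/g_Titan)^-0.24 · (ρ_t,Titan/ρ_t,Vesta)^0.278.
(0.25/1.35)^-0.24 = 0.1852^-0.24 = 1.499
(950/3000)^0.278 = 0.3167^0.278 = 0.7264
Ratio = 1.499 × 0.7264 = 1.089
D_Vesta = 1.089 × 13.6 km = 14.8 km

D ≈ 14.8 km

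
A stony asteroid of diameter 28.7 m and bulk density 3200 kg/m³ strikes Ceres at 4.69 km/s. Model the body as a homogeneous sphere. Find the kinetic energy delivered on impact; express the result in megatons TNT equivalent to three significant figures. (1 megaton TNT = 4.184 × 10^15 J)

v = 4690 m/s.
Mass m = (π/6) ρ d³ = (π/6) × 3200 × (28.7)³ = 3.961 × 10^7 kg
E = ½ m v² = 0.5 × 3.961 × 10^7 × (4690)² = 4.356 × 10^14 J
   = 4.356 × 10^14 / 4.184×10^15 = 0.1041 Mt

E ≈ 0.104 Mt TNT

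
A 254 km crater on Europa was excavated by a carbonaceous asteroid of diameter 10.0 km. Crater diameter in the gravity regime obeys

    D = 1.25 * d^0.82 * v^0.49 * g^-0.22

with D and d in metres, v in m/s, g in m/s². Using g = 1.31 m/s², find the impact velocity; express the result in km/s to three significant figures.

v ≈ 15.5 km/s

Rearranging for v: v = [D / (1.25 · 10000^0.82 · 1.31^-0.22)]^(1/0.49).
D = 254000 m.
10000^0.82 = 1905
1.31^-0.22 = 0.9423
Denominator = 1.25 × 1905 × 0.9423 = 2244
D / 2244 = 254000 / 2244 = 113.2
v = 113.2^(1/0.49) = 113.2^2.0408 = 15541 m/s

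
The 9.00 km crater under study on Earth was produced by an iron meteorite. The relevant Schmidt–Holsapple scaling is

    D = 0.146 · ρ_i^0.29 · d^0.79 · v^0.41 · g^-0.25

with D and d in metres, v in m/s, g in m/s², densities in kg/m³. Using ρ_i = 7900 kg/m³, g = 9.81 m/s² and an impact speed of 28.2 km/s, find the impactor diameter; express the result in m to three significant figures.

Rearranging for d: d = [D / (0.146 · 7900^0.29 · 28200^0.41 · 9.81^-0.25)]^(1/0.79).
D = 9000 m.
7900^0.29 = 13.50
28200^0.41 = 66.77
9.81^-0.25 = 0.5650
Denominator = 0.146 × 13.50 × 66.77 × 0.5650 = 74.36
D / 74.36 = 9000 / 74.36 = 121.0
d = 121.0^(1/0.79) = 121.0^1.2658 = 432.9 m

d ≈ 433 m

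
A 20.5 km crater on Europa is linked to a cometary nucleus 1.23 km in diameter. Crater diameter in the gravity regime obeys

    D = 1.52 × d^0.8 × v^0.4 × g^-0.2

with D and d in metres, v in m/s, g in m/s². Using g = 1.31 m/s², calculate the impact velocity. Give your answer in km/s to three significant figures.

Rearranging for v: v = [D / (1.52 · 1230^0.8 · 1.31^-0.2)]^(1/0.4).
D = 20500 m.
1230^0.8 = 296.4
1.31^-0.2 = 0.9474
Denominator = 1.52 × 296.4 × 0.9474 = 426.8
D / 426.8 = 20500 / 426.8 = 48.03
v = 48.03^(1/0.4) = 48.03^2.5 = 15988 m/s

v ≈ 16.0 km/s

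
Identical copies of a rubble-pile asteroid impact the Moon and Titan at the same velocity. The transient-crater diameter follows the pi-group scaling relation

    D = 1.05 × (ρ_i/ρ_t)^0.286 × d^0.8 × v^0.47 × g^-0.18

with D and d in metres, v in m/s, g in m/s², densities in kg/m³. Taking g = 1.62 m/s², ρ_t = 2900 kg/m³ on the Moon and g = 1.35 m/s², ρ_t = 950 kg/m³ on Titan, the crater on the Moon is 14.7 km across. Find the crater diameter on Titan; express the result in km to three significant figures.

The impactor-only factors (d, v, ρ_i) cancel in the ratio, leaving D_Titan/D_Moon = (g_Titan/g_Moon)^-0.18 · (ρ_t,Moon/ρ_t,Titan)^0.286.
(1.35/1.62)^-0.18 = 0.8333^-0.18 = 1.033
(2900/950)^0.286 = 3.053^0.286 = 1.376
Ratio = 1.033 × 1.376 = 1.421
D_Titan = 1.421 × 14.7 km = 20.9 km

D ≈ 20.9 km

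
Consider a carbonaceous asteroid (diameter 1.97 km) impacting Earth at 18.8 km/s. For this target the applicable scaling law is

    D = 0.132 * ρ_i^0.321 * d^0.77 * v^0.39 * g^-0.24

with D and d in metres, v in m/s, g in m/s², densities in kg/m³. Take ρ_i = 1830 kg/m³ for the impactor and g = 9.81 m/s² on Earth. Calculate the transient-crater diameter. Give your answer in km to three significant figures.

D ≈ 13.6 km

In SI units: d = 1970 m, v = 18800 m/s.
ρ_i^0.321 = 1830^0.321 = 11.15
d^0.77 = 1970^0.77 = 344.1
v^0.39 = 18800^0.39 = 46.44
g^-0.24 = 9.81^-0.24 = 0.5781
D = 0.132 × 11.15 × 344.1 × 46.44 × 0.5781 = 13597 m
   = 13.60 km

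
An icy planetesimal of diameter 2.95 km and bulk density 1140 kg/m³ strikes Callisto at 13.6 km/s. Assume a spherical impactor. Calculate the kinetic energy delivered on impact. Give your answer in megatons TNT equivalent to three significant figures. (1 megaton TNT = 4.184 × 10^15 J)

d = 2950 m; v = 13600 m/s.
Mass m = (π/6) ρ d³ = (π/6) × 1140 × (2950)³ = 1.532 × 10^13 kg
E = ½ m v² = 0.5 × 1.532 × 10^13 × (13600)² = 1.417 × 10^21 J
   = 1.417 × 10^21 / 4.184×10^15 = 3.387 × 10^5 Mt

E ≈ 3.39 × 10^5 Mt TNT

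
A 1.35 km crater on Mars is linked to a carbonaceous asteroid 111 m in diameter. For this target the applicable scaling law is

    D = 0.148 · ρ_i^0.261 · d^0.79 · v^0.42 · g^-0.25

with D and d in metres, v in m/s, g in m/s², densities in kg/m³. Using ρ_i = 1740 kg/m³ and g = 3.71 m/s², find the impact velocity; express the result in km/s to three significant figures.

Rearranging for v: v = [D / (0.148 · 1740^0.261 · 111^0.79 · 3.71^-0.25)]^(1/0.42).
D = 1350 m.
1740^0.261 = 7.011
111^0.79 = 41.29
3.71^-0.25 = 0.7205
Denominator = 0.148 × 7.011 × 41.29 × 0.7205 = 30.87
D / 30.87 = 1350 / 30.87 = 43.73
v = 43.73^(1/0.42) = 43.73^2.381 = 8067 m/s

v ≈ 8.07 km/s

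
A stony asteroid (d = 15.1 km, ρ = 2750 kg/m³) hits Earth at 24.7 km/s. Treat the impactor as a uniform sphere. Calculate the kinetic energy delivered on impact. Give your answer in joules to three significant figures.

d = 15100 m; v = 24700 m/s.
Mass m = (π/6) ρ d³ = (π/6) × 2750 × (15100)³ = 4.957 × 10^15 kg
E = ½ m v² = 0.5 × 4.957 × 10^15 × (24700)² = 1.512 × 10^24 J

E ≈ 1.51 × 10^24 J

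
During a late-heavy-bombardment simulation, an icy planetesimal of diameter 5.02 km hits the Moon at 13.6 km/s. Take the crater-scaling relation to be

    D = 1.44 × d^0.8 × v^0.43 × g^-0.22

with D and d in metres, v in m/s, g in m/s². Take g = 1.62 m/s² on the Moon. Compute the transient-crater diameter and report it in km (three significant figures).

In SI units: d = 5020 m, v = 13600 m/s.
d^0.8 = 5020^0.8 = 913.2
v^0.43 = 13600^0.43 = 59.90
g^-0.22 = 1.62^-0.22 = 0.8993
D = 1.44 × 913.2 × 59.90 × 0.8993 = 70837 m
   = 70.84 km

D ≈ 70.8 km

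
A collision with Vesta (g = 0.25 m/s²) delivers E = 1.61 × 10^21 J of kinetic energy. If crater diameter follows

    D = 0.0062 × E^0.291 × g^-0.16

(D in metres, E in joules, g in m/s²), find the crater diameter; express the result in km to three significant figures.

D ≈ 11.5 km

E^0.291 = (1.61 × 10^21)^0.291 = 1.483 × 10^6
g^-0.16 = 0.25^-0.16 = 1.248
D = 0.0062 × 1.483 × 10^6 × 1.248 = 11475 m
   = 11.47 km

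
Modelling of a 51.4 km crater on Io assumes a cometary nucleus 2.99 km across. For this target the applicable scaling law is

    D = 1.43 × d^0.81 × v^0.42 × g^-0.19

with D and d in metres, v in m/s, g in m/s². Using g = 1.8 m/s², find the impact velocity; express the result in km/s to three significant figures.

Rearranging for v: v = [D / (1.43 · 2990^0.81 · 1.8^-0.19)]^(1/0.42).
D = 51400 m.
2990^0.81 = 653.6
1.8^-0.19 = 0.8943
Denominator = 1.43 × 653.6 × 0.8943 = 835.9
D / 835.9 = 51400 / 835.9 = 61.49
v = 61.49^(1/0.42) = 61.49^2.381 = 18161 m/s

v ≈ 18.2 km/s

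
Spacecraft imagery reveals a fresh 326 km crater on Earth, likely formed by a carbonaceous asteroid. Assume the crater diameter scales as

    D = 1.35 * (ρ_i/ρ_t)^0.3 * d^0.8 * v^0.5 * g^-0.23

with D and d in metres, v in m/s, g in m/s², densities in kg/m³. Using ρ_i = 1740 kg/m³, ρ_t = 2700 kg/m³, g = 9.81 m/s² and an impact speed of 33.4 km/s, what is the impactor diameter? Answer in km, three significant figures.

d ≈ 18.1 km

Rearranging for d: d = [D / (1.35 · (1740/2700)^0.3 · 33400^0.5 · 9.81^-0.23)]^(1/0.8).
D = 326000 m.
(1740/2700)^0.3 = 0.8765
33400^0.5 = 182.8
9.81^-0.23 = 0.5914
Denominator = 1.35 × 0.8765 × 182.8 × 0.5914 = 127.9
D / 127.9 = 326000 / 127.9 = 2549
d = 2549^(1/0.8) = 2549^1.25 = 18112 m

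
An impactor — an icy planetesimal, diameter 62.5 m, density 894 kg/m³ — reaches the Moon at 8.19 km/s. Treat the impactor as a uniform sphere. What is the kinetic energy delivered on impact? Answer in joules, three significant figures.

E ≈ 3.83 × 10^15 J

v = 8190 m/s.
Mass m = (π/6) ρ d³ = (π/6) × 894 × (62.5)³ = 1.143 × 10^8 kg
E = ½ m v² = 0.5 × 1.143 × 10^8 × (8190)² = 3.833 × 10^15 J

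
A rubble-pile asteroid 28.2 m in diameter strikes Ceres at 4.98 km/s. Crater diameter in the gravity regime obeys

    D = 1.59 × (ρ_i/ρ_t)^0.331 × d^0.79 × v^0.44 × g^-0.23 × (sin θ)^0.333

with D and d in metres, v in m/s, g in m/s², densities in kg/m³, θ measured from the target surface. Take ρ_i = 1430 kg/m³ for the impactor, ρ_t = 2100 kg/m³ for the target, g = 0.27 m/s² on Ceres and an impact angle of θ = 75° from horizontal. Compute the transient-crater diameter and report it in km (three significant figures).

D ≈ 1.11 km

In SI units: v = 4980 m/s.
(ρ_i/ρ_t)^0.331 = (1430/2100)^0.331 = 0.8806
d^0.79 = 28.2^0.79 = 13.99
v^0.44 = 4980^0.44 = 42.34
g^-0.23 = 0.27^-0.23 = 1.351
(sin 75°)^0.333 = 0.9659^0.333 = 0.9885
D = 1.59 × 0.8806 × 13.99 × 42.34 × 1.351 × 0.9885 = 1108 m
   = 1.108 km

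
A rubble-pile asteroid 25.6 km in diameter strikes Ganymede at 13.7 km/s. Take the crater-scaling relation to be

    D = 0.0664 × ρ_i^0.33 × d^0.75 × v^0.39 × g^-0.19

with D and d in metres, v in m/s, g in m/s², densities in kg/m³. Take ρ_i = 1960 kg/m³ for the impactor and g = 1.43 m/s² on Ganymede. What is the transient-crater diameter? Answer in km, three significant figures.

D ≈ 62.9 km

In SI units: d = 25600 m, v = 13700 m/s.
ρ_i^0.33 = 1960^0.33 = 12.20
d^0.75 = 25600^0.75 = 2024
v^0.39 = 13700^0.39 = 41.05
g^-0.19 = 1.43^-0.19 = 0.9343
D = 0.0664 × 12.20 × 2024 × 41.05 × 0.9343 = 62884 m
   = 62.88 km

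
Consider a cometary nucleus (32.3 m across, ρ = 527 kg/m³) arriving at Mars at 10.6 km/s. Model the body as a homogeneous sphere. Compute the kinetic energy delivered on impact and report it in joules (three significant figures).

E ≈ 5.22 × 10^14 J

v = 10600 m/s.
Mass m = (π/6) ρ d³ = (π/6) × 527 × (32.3)³ = 9.299 × 10^6 kg
E = ½ m v² = 0.5 × 9.299 × 10^6 × (10600)² = 5.224 × 10^14 J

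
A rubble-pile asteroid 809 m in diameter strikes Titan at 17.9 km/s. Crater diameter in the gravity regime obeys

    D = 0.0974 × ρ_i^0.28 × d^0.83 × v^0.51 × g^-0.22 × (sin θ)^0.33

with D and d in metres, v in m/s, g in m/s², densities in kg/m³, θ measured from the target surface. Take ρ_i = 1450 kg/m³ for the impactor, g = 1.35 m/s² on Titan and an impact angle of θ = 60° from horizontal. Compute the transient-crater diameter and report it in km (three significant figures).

In SI units: v = 17900 m/s.
ρ_i^0.28 = 1450^0.28 = 7.677
d^0.83 = 809^0.83 = 259.2
v^0.51 = 17900^0.51 = 147.6
g^-0.22 = 1.35^-0.22 = 0.9361
(sin 60°)^0.33 = 0.8660^0.33 = 0.9536
D = 0.0974 × 7.677 × 259.2 × 147.6 × 0.9361 × 0.9536 = 25536 m
   = 25.54 km

D ≈ 25.5 km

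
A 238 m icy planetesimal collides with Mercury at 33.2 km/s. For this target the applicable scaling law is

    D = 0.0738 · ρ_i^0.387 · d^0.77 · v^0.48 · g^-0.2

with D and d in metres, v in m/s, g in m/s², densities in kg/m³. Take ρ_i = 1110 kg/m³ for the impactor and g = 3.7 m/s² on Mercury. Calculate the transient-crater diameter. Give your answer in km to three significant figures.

D ≈ 8.57 km

In SI units: v = 33200 m/s.
ρ_i^0.387 = 1110^0.387 = 15.08
d^0.77 = 238^0.77 = 67.60
v^0.48 = 33200^0.48 = 148.0
g^-0.2 = 3.7^-0.2 = 0.7698
D = 0.0738 × 15.08 × 67.60 × 148.0 × 0.7698 = 8571 m
   = 8.571 km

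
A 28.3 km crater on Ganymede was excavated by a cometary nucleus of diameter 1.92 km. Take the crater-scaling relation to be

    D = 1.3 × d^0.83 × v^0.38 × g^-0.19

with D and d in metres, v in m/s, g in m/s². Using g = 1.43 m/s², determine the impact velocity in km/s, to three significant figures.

v ≈ 21.0 km/s

Rearranging for v: v = [D / (1.3 · 1920^0.83 · 1.43^-0.19)]^(1/0.38).
D = 28300 m.
1920^0.83 = 531.1
1.43^-0.19 = 0.9343
Denominator = 1.3 × 531.1 × 0.9343 = 645.1
D / 645.1 = 28300 / 645.1 = 43.87
v = 43.87^(1/0.38) = 43.87^2.6316 = 20967 m/s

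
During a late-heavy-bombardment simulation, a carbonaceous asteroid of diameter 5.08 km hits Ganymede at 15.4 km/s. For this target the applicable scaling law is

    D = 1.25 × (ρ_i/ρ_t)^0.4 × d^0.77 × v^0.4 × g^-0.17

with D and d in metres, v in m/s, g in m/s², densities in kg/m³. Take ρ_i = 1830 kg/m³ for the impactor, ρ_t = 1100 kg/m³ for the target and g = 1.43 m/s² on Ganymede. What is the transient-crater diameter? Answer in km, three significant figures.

D ≈ 48.7 km

In SI units: d = 5080 m, v = 15400 m/s.
(ρ_i/ρ_t)^0.4 = (1830/1100)^0.4 = 1.226
d^0.77 = 5080^0.77 = 713.7
v^0.4 = 15400^0.4 = 47.32
g^-0.17 = 1.43^-0.17 = 0.9410
D = 1.25 × 1.226 × 713.7 × 47.32 × 0.9410 = 48702 m
   = 48.70 km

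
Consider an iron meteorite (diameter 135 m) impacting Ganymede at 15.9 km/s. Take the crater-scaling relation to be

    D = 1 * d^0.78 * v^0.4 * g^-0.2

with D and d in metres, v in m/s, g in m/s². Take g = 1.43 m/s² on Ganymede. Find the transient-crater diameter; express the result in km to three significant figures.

In SI units: v = 15900 m/s.
d^0.78 = 135^0.78 = 45.88
v^0.4 = 15900^0.4 = 47.92
g^-0.2 = 1.43^-0.2 = 0.9310
D = 1 × 45.88 × 47.92 × 0.9310 = 2047 m
   = 2.047 km

D ≈ 2.05 km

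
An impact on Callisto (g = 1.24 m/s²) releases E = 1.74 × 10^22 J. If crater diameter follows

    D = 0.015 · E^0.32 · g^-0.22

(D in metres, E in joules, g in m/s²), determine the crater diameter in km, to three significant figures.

D ≈ 187 km

E^0.32 = (1.74 × 10^22)^0.32 = 1.309 × 10^7
g^-0.22 = 1.24^-0.22 = 0.9538
D = 0.015 × 1.309 × 10^7 × 0.9538 = 1.873 × 10^5 m
   = 187.3 km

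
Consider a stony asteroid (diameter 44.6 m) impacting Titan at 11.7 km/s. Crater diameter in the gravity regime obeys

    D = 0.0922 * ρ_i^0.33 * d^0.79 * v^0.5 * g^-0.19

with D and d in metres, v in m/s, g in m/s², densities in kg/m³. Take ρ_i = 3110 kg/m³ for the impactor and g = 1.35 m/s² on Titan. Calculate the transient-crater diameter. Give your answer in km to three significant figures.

D ≈ 2.69 km

In SI units: v = 11700 m/s.
ρ_i^0.33 = 3110^0.33 = 14.21
d^0.79 = 44.6^0.79 = 20.09
v^0.5 = 11700^0.5 = 108.2
g^-0.19 = 1.35^-0.19 = 0.9446
D = 0.0922 × 14.21 × 20.09 × 108.2 × 0.9446 = 2690 m
   = 2.690 km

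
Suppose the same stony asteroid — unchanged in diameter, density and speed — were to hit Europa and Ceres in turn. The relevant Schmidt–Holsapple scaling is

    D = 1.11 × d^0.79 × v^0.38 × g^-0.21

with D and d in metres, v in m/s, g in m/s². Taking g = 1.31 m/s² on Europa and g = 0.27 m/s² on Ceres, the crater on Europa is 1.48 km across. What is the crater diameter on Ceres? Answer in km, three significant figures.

All impactor-dependent factors cancel in the ratio, leaving D_Ceres/D_Europa = (g_Ceres/g_Europa)^-0.21.
(0.27/1.31)^-0.21 = 0.2061^-0.21 = 1.393
D_Ceres = 1.393 × 1.48 km = 2.06 km

D ≈ 2.06 km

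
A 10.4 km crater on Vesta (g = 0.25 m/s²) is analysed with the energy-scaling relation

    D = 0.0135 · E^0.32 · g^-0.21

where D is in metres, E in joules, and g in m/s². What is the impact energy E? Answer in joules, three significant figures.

Rearranging: E = [D / (0.0135 · g^-0.21)]^(1/0.32).
D = 10400 m.
g^-0.21 = 0.25^-0.21 = 1.338
D / (0.0135 × 1.338) = 10400 / (0.01806) = 5.759 × 10^5
E = (5.759 × 10^5)^3.125 = 1.003 × 10^18 J

E ≈ 1.00 × 10^18 J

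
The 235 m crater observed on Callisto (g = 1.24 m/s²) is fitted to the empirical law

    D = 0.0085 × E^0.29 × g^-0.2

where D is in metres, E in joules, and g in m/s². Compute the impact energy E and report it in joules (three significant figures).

E ≈ 2.40 × 10^15 J

Rearranging: E = [D / (0.0085 · g^-0.2)]^(1/0.29).
g^-0.2 = 1.24^-0.2 = 0.9579
D / (0.0085 × 0.9579) = 235 / (8.142 × 10^-3) = 2.886 × 10^4
E = (2.886 × 10^4)^3.4483 = 2.401 × 10^15 J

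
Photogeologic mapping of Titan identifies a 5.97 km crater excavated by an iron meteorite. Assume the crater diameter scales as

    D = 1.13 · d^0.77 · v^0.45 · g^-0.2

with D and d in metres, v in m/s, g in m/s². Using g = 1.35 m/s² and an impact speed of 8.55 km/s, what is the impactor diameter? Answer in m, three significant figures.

d ≈ 372 m

Rearranging for d: d = [D / (1.13 · 8550^0.45 · 1.35^-0.2)]^(1/0.77).
D = 5970 m.
8550^0.45 = 58.80
1.35^-0.2 = 0.9417
Denominator = 1.13 × 58.80 × 0.9417 = 62.57
D / 62.57 = 5970 / 62.57 = 95.41
d = 95.41^(1/0.77) = 95.41^1.2987 = 372.3 m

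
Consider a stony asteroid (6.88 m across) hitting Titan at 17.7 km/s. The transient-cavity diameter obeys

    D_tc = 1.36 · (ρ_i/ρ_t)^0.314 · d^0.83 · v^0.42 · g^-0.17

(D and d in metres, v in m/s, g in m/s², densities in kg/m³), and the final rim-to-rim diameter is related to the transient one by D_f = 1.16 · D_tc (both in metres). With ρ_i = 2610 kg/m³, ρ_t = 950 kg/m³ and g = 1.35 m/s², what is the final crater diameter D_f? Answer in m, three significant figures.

D_f ≈ 621 m

v = 17700 m/s.
(ρ_i/ρ_t)^0.314 = (2610/950)^0.314 = 1.373
d^0.83 = 6.88^0.83 = 4.957
v^0.42 = 17700^0.42 = 60.83
g^-0.17 = 1.35^-0.17 = 0.9503
D_tc = 1.36 × 1.373 × 4.957 × 60.83 × 0.9503 = 535.1 m
D_f = 1.16 × 535.1 = 620.7 m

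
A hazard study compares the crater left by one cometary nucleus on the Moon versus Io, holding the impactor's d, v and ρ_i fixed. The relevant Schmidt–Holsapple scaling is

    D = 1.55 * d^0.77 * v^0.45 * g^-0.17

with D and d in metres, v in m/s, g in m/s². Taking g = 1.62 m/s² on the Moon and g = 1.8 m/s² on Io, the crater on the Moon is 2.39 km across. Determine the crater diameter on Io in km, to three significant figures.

All impactor-dependent factors cancel in the ratio, leaving D_Io/D_Moon = (g_Io/g_Moon)^-0.17.
(1.8/1.62)^-0.17 = 1.111^-0.17 = 0.9823
D_Io = 0.9823 × 2.39 km = 2.35 km

D ≈ 2.35 km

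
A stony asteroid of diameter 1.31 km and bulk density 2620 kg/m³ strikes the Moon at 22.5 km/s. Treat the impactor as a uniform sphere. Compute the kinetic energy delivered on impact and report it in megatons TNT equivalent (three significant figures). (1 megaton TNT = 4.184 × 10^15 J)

E ≈ 1.87 × 10^5 Mt TNT

d = 1310 m; v = 22500 m/s.
Mass m = (π/6) ρ d³ = (π/6) × 2620 × (1310)³ = 3.084 × 10^12 kg
E = ½ m v² = 0.5 × 3.084 × 10^12 × (22500)² = 7.806 × 10^20 J
   = 7.806 × 10^20 / 4.184×10^15 = 1.866 × 10^5 Mt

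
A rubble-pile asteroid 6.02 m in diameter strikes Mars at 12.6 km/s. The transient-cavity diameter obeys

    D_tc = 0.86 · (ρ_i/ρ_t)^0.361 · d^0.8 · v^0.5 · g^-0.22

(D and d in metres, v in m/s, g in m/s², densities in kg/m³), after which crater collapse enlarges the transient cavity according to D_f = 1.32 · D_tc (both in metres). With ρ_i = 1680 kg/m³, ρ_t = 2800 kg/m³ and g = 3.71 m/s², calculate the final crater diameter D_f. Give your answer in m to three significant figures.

v = 12600 m/s.
(ρ_i/ρ_t)^0.361 = (1680/2800)^0.361 = 0.8316
d^0.8 = 6.02^0.8 = 4.204
v^0.5 = 12600^0.5 = 112.2
g^-0.22 = 3.71^-0.22 = 0.7494
D_tc = 0.86 × 0.8316 × 4.204 × 112.2 × 0.7494 = 252.8 m
D_f = 1.32 × 252.8 = 333.7 m

D_f ≈ 334 m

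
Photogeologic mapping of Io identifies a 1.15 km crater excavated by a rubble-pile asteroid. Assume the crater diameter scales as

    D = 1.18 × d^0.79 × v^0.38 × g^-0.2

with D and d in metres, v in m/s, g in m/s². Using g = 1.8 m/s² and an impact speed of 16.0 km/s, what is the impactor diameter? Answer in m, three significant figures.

Rearranging for d: d = [D / (1.18 · 16000^0.38 · 1.8^-0.2)]^(1/0.79).
D = 1150 m.
16000^0.38 = 39.59
1.8^-0.2 = 0.8891
Denominator = 1.18 × 39.59 × 0.8891 = 41.54
D / 41.54 = 1150 / 41.54 = 27.68
d = 27.68^(1/0.79) = 27.68^1.2658 = 66.91 m

d ≈ 66.9 m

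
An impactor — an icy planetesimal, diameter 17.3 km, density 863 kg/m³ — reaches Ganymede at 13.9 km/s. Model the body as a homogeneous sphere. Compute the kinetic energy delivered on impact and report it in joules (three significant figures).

E ≈ 2.26 × 10^23 J

d = 17300 m; v = 13900 m/s.
Mass m = (π/6) ρ d³ = (π/6) × 863 × (17300)³ = 2.340 × 10^15 kg
E = ½ m v² = 0.5 × 2.340 × 10^15 × (13900)² = 2.261 × 10^23 J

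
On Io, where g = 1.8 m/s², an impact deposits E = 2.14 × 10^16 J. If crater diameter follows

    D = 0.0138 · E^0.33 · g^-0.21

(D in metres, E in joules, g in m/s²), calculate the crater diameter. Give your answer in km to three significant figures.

E^0.33 = (2.14 × 10^16)^0.33 = 2.449 × 10^5
g^-0.21 = 1.8^-0.21 = 0.8839
D = 0.0138 × 2.449 × 10^5 × 0.8839 = 2987 m
   = 2.987 km

D ≈ 2.99 km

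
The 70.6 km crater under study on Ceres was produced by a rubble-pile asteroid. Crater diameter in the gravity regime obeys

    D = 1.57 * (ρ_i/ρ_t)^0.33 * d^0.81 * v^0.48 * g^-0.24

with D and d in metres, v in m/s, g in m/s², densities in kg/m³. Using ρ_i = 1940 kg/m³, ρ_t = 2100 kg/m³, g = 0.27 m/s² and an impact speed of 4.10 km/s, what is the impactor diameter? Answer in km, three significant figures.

Rearranging for d: d = [D / (1.57 · (1940/2100)^0.33 · 4100^0.48 · 0.27^-0.24)]^(1/0.81).
D = 70600 m.
(1940/2100)^0.33 = 0.9742
4100^0.48 = 54.22
0.27^-0.24 = 1.369
Denominator = 1.57 × 0.9742 × 54.22 × 1.369 = 113.5
D / 113.5 = 70600 / 113.5 = 622.0
d = 622.0^(1/0.81) = 622.0^1.2346 = 2813 m

d ≈ 2.81 km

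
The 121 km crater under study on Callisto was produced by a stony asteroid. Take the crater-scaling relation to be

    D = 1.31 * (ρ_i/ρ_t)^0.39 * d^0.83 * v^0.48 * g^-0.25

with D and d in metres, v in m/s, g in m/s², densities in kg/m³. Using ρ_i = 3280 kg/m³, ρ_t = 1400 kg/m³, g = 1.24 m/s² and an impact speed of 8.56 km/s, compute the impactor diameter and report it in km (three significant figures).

Rearranging for d: d = [D / (1.31 · (3280/1400)^0.39 · 8560^0.48 · 1.24^-0.25)]^(1/0.83).
D = 121000 m.
(3280/1400)^0.39 = 1.394
8560^0.48 = 77.19
1.24^-0.25 = 0.9476
Denominator = 1.31 × 1.394 × 77.19 × 0.9476 = 133.6
D / 133.6 = 121000 / 133.6 = 905.7
d = 905.7^(1/0.83) = 905.7^1.2048 = 3652 m

d ≈ 3.65 km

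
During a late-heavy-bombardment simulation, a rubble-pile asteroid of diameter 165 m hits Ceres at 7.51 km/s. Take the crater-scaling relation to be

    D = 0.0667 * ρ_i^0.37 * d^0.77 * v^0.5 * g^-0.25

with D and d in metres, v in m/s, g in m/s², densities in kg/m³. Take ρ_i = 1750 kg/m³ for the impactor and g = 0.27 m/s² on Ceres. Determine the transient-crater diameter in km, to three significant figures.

In SI units: v = 7510 m/s.
ρ_i^0.37 = 1750^0.37 = 15.85
d^0.77 = 165^0.77 = 50.99
v^0.5 = 7510^0.5 = 86.66
g^-0.25 = 0.27^-0.25 = 1.387
D = 0.0667 × 15.85 × 50.99 × 86.66 × 1.387 = 6479 m
   = 6.479 km

D ≈ 6.48 km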